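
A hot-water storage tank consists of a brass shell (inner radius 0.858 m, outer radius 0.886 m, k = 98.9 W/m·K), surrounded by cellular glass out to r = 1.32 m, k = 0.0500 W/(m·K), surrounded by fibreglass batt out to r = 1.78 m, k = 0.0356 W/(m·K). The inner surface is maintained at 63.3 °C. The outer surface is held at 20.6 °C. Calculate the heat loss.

Q = 41.5 W

Resistance network (inner→outer):
  R_brass = (1/0.858 − 1/0.886)/(4πk) = 0.03683/(4π·98.9) = 2.964×10^-5 K/W
  R_cellular glass = (1/0.886 − 1/1.32)/(4πk) = 0.3711/(4π·0.0500) = 0.5906 K/W
  R_fibreglass batt = (1/1.32 − 1/1.78)/(4πk) = 0.1958/(4π·0.0356) = 0.4376 K/W
ΣR = 2.964×10^-5 + 0.5906 + 0.4376 = 1.028 K/W
Q = ΔT/ΣR = (63.3 °C − 20.6 °C)/1.028 = 41.5 W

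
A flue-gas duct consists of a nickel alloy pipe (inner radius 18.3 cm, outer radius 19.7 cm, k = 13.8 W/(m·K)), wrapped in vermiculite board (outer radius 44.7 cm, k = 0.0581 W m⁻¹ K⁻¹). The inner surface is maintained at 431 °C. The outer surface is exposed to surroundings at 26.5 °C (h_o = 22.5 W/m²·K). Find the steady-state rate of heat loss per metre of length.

Q' = 179 W/m

Series thermal resistances, inner to outer:
  R'_nickel alloy = ln(0.197/0.183)/(2πk) = 0.07372/(2π·13.8) = 8.502×10^-4 m·K/W
  R'_vermiculite board = ln(0.447/0.197)/(2πk) = 0.8194/(2π·0.0581) = 2.244 m·K/W
  R'_conv,out = 1/(2πr h) = 1/(2π·0.447·22.5) = 0.01582 m·K/W
ΣR = 8.502×10^-4 + 2.244 + 0.01582 = 2.261 m·K/W
Q' = ΔT/ΣR = (431 °C − 26.5 °C)/2.261 = 179 W/m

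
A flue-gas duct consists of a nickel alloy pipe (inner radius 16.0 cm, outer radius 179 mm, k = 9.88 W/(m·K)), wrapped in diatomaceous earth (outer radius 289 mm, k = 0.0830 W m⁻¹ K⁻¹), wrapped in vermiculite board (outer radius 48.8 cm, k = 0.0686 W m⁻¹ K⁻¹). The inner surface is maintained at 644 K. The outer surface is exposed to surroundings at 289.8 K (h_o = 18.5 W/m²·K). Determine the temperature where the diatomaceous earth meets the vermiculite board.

Treat each layer as a resistance in series:
  R'_nickel alloy = ln(0.179/0.160)/(2πk) = 0.1122/(2π·9.88) = 0.001808 m·K/W
  R'_diatomaceous earth = ln(0.289/0.179)/(2πk) = 0.4790/(2π·0.0830) = 0.9186 m·K/W
  R'_vermiculite board = ln(0.488/0.289)/(2πk) = 0.5239/(2π·0.0686) = 1.215 m·K/W
  R'_conv,out = 1/(2πr h) = 1/(2π·0.488·18.5) = 0.01763 m·K/W
ΣR = 0.001808 + 0.9186 + 1.215 + 0.01763 = 2.153 m·K/W
Q' = ΔT/ΣR = (644 K − 289.8 K)/2.153 = 164.5 W/m
From the inner boundary to the diatomaceous earth/vermiculite board interface, ΣR_partial = 0.9204 m·K/W.
T_interface = T_in − Q'·ΣR_partial = 644 K − (164.5)(0.9204) = 493 K

T = 493 K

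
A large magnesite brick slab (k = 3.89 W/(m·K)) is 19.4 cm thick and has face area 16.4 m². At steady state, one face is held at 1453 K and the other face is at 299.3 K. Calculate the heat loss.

Q = 3.79×10^5 W

Q = kA·ΔT/L = 3.89 × 16.4 × |1453 K − 299.3 K| / 0.194 = 3.79×10^5 W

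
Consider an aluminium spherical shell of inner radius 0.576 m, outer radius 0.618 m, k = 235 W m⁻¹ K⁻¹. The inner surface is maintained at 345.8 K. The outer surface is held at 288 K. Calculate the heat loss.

Q = 1.45×10^6 W

Q = 4πk·ΔT/(1/r₁ − 1/r₂) = 4π × 235 × 57.8 / (1/0.576 − 1/0.618) = 1.45×10^6 W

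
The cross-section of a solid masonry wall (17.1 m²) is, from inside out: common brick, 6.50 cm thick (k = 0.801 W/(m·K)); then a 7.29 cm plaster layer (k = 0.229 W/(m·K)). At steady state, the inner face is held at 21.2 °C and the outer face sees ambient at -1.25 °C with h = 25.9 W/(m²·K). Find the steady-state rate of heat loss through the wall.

Treat each layer as a resistance in series:
  R_common brick = L/(kA) = 0.0650/(0.801·17.1) = 0.004746 K/W
  R_plaster = L/(kA) = 0.0729/(0.229·17.1) = 0.01862 K/W
  R_conv,out = 1/(hA) = 1/(25.9·17.1) = 0.002258 K/W
ΣR = 0.004746 + 0.01862 + 0.002258 = 0.02562 K/W
Q = ΔT/ΣR = (21.2 °C − -1.25 °C)/0.02562 = 876 W

Q = 876 W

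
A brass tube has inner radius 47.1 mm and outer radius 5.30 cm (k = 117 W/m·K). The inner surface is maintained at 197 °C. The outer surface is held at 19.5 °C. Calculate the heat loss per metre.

Q' = 2πk·ΔT/ln(r₂/r₁) = 2π × 117 × 177.5 / ln(0.0530/0.0471) = 1.11×10^6 W/m

Q' = 1.11×10^6 W/m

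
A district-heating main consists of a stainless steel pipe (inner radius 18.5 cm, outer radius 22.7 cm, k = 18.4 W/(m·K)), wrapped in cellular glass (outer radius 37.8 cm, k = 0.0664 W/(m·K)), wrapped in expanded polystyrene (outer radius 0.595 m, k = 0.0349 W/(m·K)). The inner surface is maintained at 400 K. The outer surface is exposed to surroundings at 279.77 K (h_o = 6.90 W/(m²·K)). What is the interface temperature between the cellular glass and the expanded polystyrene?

T = 355.8 K

Resistance network (inner→outer):
  R'_stainless steel = ln(0.227/0.185)/(2πk) = 0.2046/(2π·18.4) = 0.001770 m·K/W
  R'_cellular glass = ln(0.378/0.227)/(2πk) = 0.5099/(2π·0.0664) = 1.222 m·K/W
  R'_expanded polystyrene = ln(0.595/0.378)/(2πk) = 0.4537/(2π·0.0349) = 2.069 m·K/W
  R'_conv,out = 1/(2πr h) = 1/(2π·0.595·6.90) = 0.03877 m·K/W
ΣR = 0.001770 + 1.222 + 2.069 + 0.03877 = 3.332 m·K/W
Q' = ΔT/ΣR = (400 K − 279.77 K)/3.332 = 36.08 W/m
From the inner boundary to the cellular glass/expanded polystyrene interface, ΣR_partial = 1.224 m·K/W.
T_interface = T_in − Q'·ΣR_partial = 400 K − (36.08)(1.224) = 355.8 K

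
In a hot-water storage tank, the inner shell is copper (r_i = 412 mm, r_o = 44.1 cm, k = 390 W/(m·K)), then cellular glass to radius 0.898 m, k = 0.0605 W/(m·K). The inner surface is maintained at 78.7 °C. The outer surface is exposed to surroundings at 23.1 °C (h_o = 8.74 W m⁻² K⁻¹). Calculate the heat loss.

Q = 36.4 W

Treat each layer as a resistance in series:
  R_copper = (1/0.412 − 1/0.441)/(4πk) = 0.1596/(4π·390) = 3.257×10^-5 K/W
  R_cellular glass = (1/0.441 − 1/0.898)/(4πk) = 1.154/(4π·0.0605) = 1.518 K/W
  R_conv,out = 1/(4πr²h) = 1/(4π·0.898²·8.74) = 0.01129 K/W
ΣR = 3.257×10^-5 + 1.518 + 0.01129 = 1.529 K/W
Q = ΔT/ΣR = (78.7 °C − 23.1 °C)/1.529 = 36.4 W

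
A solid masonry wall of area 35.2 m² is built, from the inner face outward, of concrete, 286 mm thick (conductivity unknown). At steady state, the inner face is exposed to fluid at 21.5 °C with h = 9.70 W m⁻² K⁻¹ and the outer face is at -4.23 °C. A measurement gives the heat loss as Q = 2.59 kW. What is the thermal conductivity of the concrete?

ΣR = ΔT/Q = |21.5 − -4.23|/2590 = 0.009934 K/W
Known resistances:
  R_conv,in = 1/(hA) = 1/(9.70·35.2) = 0.002929 K/W
R_concrete = ΣR − ΣR_known = 0.009934 − 0.002929 = 0.007005 K/W
L/(kA) = 0.007005 ⇒ k = 0.286/(0.007005·35.2) = 1.16 W/m·K

k = 1.16 W/m·K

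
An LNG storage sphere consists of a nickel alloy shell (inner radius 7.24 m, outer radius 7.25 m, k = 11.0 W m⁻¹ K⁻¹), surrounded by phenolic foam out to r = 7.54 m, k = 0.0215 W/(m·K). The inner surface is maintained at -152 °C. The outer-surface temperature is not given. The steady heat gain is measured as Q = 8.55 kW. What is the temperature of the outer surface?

Series resistances:
  R_nickel alloy = (1/7.24 − 1/7.25)/(4πk) = 1.905×10^-4/(4π·11.0) = 1.378×10^-6 K/W
  R_phenolic foam = (1/7.25 − 1/7.54)/(4πk) = 0.005305/(4π·0.0215) = 0.01964 K/W
ΣR = 0.01964 K/W
ΔT = Q·ΣR = 8550 × 0.01964 = 167.9 K
Heat flows inward, so T_out = T_in + ΔT = -152 + 167.9 = 15.9 °C

T_out = 15.9 °C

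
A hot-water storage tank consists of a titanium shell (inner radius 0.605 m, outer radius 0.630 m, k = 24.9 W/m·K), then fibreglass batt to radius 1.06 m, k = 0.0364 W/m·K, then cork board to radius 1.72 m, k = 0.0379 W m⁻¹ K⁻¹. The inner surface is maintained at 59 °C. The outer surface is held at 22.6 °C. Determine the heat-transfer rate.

Resistance network (inner→outer):
  R_titanium = (1/0.605 − 1/0.630)/(4πk) = 0.06559/(4π·24.9) = 2.096×10^-4 K/W
  R_fibreglass batt = (1/0.630 − 1/1.06)/(4πk) = 0.6439/(4π·0.0364) = 1.408 K/W
  R_cork board = (1/1.06 − 1/1.72)/(4πk) = 0.3620/(4π·0.0379) = 0.7601 K/W
ΣR = 2.096×10^-4 + 1.408 + 0.7601 = 2.168 K/W
Q = ΔT/ΣR = (59 °C − 22.6 °C)/2.168 = 16.8 W

Q = 16.8 W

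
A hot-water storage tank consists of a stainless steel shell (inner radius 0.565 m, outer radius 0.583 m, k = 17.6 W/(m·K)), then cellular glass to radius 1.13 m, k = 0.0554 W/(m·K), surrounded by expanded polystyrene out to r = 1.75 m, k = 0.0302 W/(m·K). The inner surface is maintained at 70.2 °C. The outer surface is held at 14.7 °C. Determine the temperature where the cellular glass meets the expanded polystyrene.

T = 37.4 °C

Series thermal resistances, inner to outer:
  R_stainless steel = (1/0.565 − 1/0.583)/(4πk) = 0.05465/(4π·17.6) = 2.471×10^-4 K/W
  R_cellular glass = (1/0.583 − 1/1.13)/(4πk) = 0.8303/(4π·0.0554) = 1.193 K/W
  R_expanded polystyrene = (1/1.13 − 1/1.75)/(4πk) = 0.3135/(4π·0.0302) = 0.8261 K/W
ΣR = 2.471×10^-4 + 1.193 + 0.8261 = 2.019 K/W
Q = ΔT/ΣR = (70.2 °C − 14.7 °C)/2.019 = 27.49 W
From the inner boundary to the cellular glass/expanded polystyrene interface, ΣR_partial = 1.193 K/W.
T_interface = T_in − Q·ΣR_partial = 70.2 °C − (27.49)(1.193) = 37.4 °C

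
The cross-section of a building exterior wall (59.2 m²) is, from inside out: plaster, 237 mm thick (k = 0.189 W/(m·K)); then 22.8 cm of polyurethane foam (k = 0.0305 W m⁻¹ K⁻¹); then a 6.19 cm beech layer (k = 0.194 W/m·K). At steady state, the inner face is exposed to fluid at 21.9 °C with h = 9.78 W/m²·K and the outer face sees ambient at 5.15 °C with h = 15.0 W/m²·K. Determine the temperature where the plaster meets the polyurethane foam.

Resistance network (inner→outer):
  R_conv,in = 1/(hA) = 1/(9.78·59.2) = 0.001727 K/W
  R_plaster = L/(kA) = 0.237/(0.189·59.2) = 0.02118 K/W
  R_polyurethane foam = L/(kA) = 0.228/(0.0305·59.2) = 0.1263 K/W
  R_beech = L/(kA) = 0.0619/(0.194·59.2) = 0.005390 K/W
  R_conv,out = 1/(hA) = 1/(15.0·59.2) = 0.001126 K/W
ΣR = 0.001727 + 0.02118 + 0.1263 + 0.005390 + 0.001126 = 0.1557 K/W
Q = ΔT/ΣR = (21.9 °C − 5.15 °C)/0.1557 = 107.6 W
From the inner boundary to the plaster/polyurethane foam interface, ΣR_partial = 0.02291 K/W.
T_interface = T_in − Q·ΣR_partial = 21.9 °C − (107.6)(0.02291) = 19.4 °C

T = 19.4 °C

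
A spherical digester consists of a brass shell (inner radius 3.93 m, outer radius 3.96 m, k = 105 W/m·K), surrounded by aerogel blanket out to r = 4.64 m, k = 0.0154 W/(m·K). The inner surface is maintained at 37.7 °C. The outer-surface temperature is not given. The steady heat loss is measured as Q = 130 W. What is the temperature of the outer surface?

T_out = 12.8 °C

Sum the resistances:
  R_brass = (1/3.93 − 1/3.96)/(4πk) = 0.001928/(4π·105) = 1.461×10^-6 K/W
  R_aerogel blanket = (1/3.96 − 1/4.64)/(4πk) = 0.03701/(4π·0.0154) = 0.1912 K/W
ΣR = 0.1912 K/W
ΔT = Q·ΣR = 130 × 0.1912 = 24.86 K
Heat flows outward, so T_out = T_in − ΔT = 37.7 − 24.86 = 12.8 °C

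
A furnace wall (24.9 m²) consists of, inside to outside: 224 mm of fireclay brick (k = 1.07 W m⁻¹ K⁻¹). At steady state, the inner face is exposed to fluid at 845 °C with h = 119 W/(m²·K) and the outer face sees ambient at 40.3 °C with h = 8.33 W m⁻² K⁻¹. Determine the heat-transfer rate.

Q = 59.3 kW

Resistance network (inner→outer):
  R_conv,in = 1/(hA) = 1/(119·24.9) = 3.375×10^-4 K/W
  R_fireclay brick = L/(kA) = 0.224/(1.07·24.9) = 0.008407 K/W
  R_conv,out = 1/(hA) = 1/(8.33·24.9) = 0.004821 K/W
ΣR = 3.375×10^-4 + 0.008407 + 0.004821 = 0.01357 K/W
Q = ΔT/ΣR = (845 °C − 40.3 °C)/0.01357 = 59300 W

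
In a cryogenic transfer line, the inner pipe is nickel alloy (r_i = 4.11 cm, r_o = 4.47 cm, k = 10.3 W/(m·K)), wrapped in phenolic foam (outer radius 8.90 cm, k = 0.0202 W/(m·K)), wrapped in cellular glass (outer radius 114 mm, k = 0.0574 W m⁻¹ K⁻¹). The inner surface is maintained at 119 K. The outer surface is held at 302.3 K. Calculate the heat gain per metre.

Q' = 30.0 W/m

Treat each layer as a resistance in series:
  R'_nickel alloy = ln(0.0447/0.0411)/(2πk) = 0.08397/(2π·10.3) = 0.001297 m·K/W
  R'_phenolic foam = ln(0.0890/0.0447)/(2πk) = 0.6887/(2π·0.0202) = 5.426 m·K/W
  R'_cellular glass = ln(0.114/0.0890)/(2πk) = 0.2476/(2π·0.0574) = 0.6864 m·K/W
ΣR = 0.001297 + 5.426 + 0.6864 = 6.114 m·K/W
Q' = ΔT/ΣR = (119 K − 302.3 K)/6.114 = -30.0 W/m
(Negative Q' ⇒ heat flows inward; heat gain = 30.0 W/m.)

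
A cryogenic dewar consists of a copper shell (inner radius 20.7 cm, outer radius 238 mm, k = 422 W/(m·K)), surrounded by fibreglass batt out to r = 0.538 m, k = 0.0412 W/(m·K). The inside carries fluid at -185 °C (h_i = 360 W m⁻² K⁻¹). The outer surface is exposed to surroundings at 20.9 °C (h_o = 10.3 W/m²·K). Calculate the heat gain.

Q = 45.2 W

Series thermal resistances, inner to outer:
  R_conv,in = 1/(4πr²h) = 1/(4π·0.207²·360) = 0.005159 K/W
  R_copper = (1/0.207 − 1/0.238)/(4πk) = 0.6292/(4π·422) = 1.187×10^-4 K/W
  R_fibreglass batt = (1/0.238 − 1/0.538)/(4πk) = 2.343/(4π·0.0412) = 4.525 K/W
  R_conv,out = 1/(4πr²h) = 1/(4π·0.538²·10.3) = 0.02669 K/W
ΣR = 0.005159 + 1.187×10^-4 + 4.525 + 0.02669 = 4.557 K/W
Q = ΔT/ΣR = (-185 °C − 20.9 °C)/4.557 = -45.2 W
(Negative Q ⇒ heat flows inward; heat gain = 45.2 W.)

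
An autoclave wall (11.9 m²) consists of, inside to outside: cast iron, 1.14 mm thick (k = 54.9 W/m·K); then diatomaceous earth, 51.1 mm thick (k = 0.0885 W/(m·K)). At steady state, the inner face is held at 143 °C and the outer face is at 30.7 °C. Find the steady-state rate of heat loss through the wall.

Series thermal resistances, inner to outer:
  R_cast iron = L/(kA) = 0.00114/(54.9·11.9) = 1.745×10^-6 K/W
  R_diatomaceous earth = L/(kA) = 0.0511/(0.0885·11.9) = 0.04852 K/W
ΣR = 1.745×10^-6 + 0.04852 = 0.04852 K/W
Q = ΔT/ΣR = (143 °C − 30.7 °C)/0.04852 = 2310 W

Q = 2.31 kW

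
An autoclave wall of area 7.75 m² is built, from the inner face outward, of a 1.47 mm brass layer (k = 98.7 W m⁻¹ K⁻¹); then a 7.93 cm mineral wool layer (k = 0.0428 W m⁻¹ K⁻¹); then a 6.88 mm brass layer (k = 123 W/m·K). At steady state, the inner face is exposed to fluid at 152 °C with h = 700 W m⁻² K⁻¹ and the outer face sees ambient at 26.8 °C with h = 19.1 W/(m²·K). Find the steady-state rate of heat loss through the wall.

Q = 509 W

Series thermal resistances, inner to outer:
  R_conv,in = 1/(hA) = 1/(700·7.75) = 1.843×10^-4 K/W
  R_brass = L/(kA) = 0.00147/(98.7·7.75) = 1.922×10^-6 K/W
  R_mineral wool = L/(kA) = 0.0793/(0.0428·7.75) = 0.2391 K/W
  R_brass = L/(kA) = 0.00688/(123·7.75) = 7.217×10^-6 K/W
  R_conv,out = 1/(hA) = 1/(19.1·7.75) = 0.006756 K/W
ΣR = 1.843×10^-4 + 1.922×10^-6 + 0.2391 + 7.217×10^-6 + 0.006756 = 0.2460 K/W
Q = ΔT/ΣR = (152 °C − 26.8 °C)/0.2460 = 509 W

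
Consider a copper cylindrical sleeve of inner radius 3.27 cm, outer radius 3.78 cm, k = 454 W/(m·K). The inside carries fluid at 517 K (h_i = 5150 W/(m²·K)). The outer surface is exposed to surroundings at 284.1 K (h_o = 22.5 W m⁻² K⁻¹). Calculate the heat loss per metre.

Q' = 1240 W/m

Series thermal resistances, inner to outer:
  R'_conv,in = 1/(2πr h) = 1/(2π·0.0327·5150) = 9.451×10^-4 m·K/W
  R'_copper = ln(0.0378/0.0327)/(2πk) = 0.1449/(2π·454) = 5.081×10^-5 m·K/W
  R'_conv,out = 1/(2πr h) = 1/(2π·0.0378·22.5) = 0.1871 m·K/W
ΣR = 9.451×10^-4 + 5.081×10^-5 + 0.1871 = 0.1881 m·K/W
Q' = ΔT/ΣR = (517 K − 284.1 K)/0.1881 = 1240 W/m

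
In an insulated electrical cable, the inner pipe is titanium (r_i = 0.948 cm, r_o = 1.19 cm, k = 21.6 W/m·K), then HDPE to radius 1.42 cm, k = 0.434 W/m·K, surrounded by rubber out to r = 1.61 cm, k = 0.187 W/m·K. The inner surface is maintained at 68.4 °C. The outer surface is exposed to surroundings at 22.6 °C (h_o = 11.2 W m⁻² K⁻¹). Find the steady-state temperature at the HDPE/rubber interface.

T = 65.5 °C

Resistance network (inner→outer):
  R'_titanium = ln(0.0119/0.00948)/(2πk) = 0.2274/(2π·21.6) = 0.001675 m·K/W
  R'_HDPE = ln(0.0142/0.0119)/(2πk) = 0.1767/(2π·0.434) = 0.06480 m·K/W
  R'_rubber = ln(0.0161/0.0142)/(2πk) = 0.1256/(2π·0.187) = 0.1069 m·K/W
  R'_conv,out = 1/(2πr h) = 1/(2π·0.0161·11.2) = 0.8826 m·K/W
ΣR = 0.001675 + 0.06480 + 0.1069 + 0.8826 = 1.056 m·K/W
Q' = ΔT/ΣR = (68.4 °C − 22.6 °C)/1.056 = 43.37 W/m
From the inner boundary to the HDPE/rubber interface, ΣR_partial = 0.06647 m·K/W.
T_interface = T_in − Q'·ΣR_partial = 68.4 °C − (43.37)(0.06647) = 65.5 °C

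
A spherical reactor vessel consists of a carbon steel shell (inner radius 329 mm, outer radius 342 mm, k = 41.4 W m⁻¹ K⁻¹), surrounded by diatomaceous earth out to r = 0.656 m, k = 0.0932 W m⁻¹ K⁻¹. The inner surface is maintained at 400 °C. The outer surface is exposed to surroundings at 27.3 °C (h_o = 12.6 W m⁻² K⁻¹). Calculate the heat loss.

Series thermal resistances, inner to outer:
  R_carbon steel = (1/0.329 − 1/0.342)/(4πk) = 0.1155/(4π·41.4) = 2.221×10^-4 K/W
  R_diatomaceous earth = (1/0.342 − 1/0.656)/(4πk) = 1.400/(4π·0.0932) = 1.195 K/W
  R_conv,out = 1/(4πr²h) = 1/(4π·0.656²·12.6) = 0.01468 K/W
ΣR = 2.221×10^-4 + 1.195 + 0.01468 = 1.210 K/W
Q = ΔT/ΣR = (400 °C − 27.3 °C)/1.210 = 308 W

Q = 308 W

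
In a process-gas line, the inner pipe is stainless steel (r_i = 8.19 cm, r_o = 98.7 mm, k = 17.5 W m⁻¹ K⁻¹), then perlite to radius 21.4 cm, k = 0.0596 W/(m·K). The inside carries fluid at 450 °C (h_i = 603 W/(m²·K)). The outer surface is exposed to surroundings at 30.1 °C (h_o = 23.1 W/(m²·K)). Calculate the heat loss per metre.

Treat each layer as a resistance in series:
  R'_conv,in = 1/(2πr h) = 1/(2π·0.0819·603) = 0.003223 m·K/W
  R'_stainless steel = ln(0.0987/0.0819)/(2πk) = 0.1866/(2π·17.5) = 0.001697 m·K/W
  R'_perlite = ln(0.214/0.0987)/(2πk) = 0.7739/(2π·0.0596) = 2.067 m·K/W
  R'_conv,out = 1/(2πr h) = 1/(2π·0.214·23.1) = 0.03220 m·K/W
ΣR = 0.003223 + 0.001697 + 2.067 + 0.03220 = 2.104 m·K/W
Q' = ΔT/ΣR = (450 °C − 30.1 °C)/2.104 = 200 W/m

Q' = 200 W/m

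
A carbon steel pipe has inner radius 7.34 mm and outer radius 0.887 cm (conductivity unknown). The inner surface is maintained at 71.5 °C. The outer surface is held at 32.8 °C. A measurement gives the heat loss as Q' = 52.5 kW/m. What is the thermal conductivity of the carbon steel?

ΣR = ΔT/Q' = |71.5 − 32.8|/52500 = 7.371×10^-4 m·K/W
ln(r₂/r₁)/(2πk) = 7.371×10^-4 ⇒ k = 0.1893/(2π·7.371×10^-4) = 40.9 W/m·K

k = 40.9 W/m·K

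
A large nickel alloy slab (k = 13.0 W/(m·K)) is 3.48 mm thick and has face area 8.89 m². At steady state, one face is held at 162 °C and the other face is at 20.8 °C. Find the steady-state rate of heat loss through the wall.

Q = 4.69×10^6 W

Q = kA·ΔT/L = 13.0 × 8.89 × |162 °C − 20.8 °C| / 0.00348 = 4.69×10^6 W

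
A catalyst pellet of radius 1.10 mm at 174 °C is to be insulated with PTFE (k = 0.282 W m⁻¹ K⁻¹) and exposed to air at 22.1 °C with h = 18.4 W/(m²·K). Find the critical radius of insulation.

r_cr = 3.07 cm

For a sphere, r_cr = 2k_ins/h = 2·0.282/18.4 = 0.0307 m = 3.07 cm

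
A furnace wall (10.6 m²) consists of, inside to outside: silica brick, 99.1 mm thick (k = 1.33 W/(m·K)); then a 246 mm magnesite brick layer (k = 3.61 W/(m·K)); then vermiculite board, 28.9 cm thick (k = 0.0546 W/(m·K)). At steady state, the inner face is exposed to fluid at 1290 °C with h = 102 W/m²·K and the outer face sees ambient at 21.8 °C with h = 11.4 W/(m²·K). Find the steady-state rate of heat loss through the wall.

Q = 2430 W

Resistance network (inner→outer):
  R_conv,in = 1/(hA) = 1/(102·10.6) = 9.249×10^-4 K/W
  R_silica brick = L/(kA) = 0.0991/(1.33·10.6) = 0.007029 K/W
  R_magnesite brick = L/(kA) = 0.246/(3.61·10.6) = 0.006429 K/W
  R_vermiculite board = L/(kA) = 0.289/(0.0546·10.6) = 0.4993 K/W
  R_conv,out = 1/(hA) = 1/(11.4·10.6) = 0.008275 K/W
ΣR = 9.249×10^-4 + 0.007029 + 0.006429 + 0.4993 + 0.008275 = 0.5220 K/W
Q = ΔT/ΣR = (1290 °C − 21.8 °C)/0.5220 = 2430 W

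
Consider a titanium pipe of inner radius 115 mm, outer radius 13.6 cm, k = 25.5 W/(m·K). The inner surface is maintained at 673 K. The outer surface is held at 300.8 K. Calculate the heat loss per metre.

Q' = 2πk·ΔT/ln(r₂/r₁) = 2π × 25.5 × 372.2 / ln(0.136/0.115) = 3.56×10^5 W/m

Q' = 356 kW/m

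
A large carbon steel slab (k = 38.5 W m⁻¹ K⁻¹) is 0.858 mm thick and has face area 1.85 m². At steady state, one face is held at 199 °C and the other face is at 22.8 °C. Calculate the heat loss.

Q = kA·ΔT/L = 38.5 × 1.85 × |199 °C − 22.8 °C| / 8.58×10^-4 = 1.46×10^7 W

Q = 14600 kW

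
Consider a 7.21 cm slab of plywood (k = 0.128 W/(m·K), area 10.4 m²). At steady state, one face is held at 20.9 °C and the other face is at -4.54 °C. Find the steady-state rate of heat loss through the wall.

Q = kA·ΔT/L = 0.128 × 10.4 × |20.9 °C − -4.54 °C| / 0.0721 = 470 W

Q = 470 W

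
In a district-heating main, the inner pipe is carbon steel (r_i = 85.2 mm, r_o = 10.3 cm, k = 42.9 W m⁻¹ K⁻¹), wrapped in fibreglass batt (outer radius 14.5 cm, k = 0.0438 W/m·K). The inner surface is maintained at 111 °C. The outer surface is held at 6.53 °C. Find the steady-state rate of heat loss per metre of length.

Q' = 84.0 W/m

Treat each layer as a resistance in series:
  R'_carbon steel = ln(0.103/0.0852)/(2πk) = 0.1897/(2π·42.9) = 7.039×10^-4 m·K/W
  R'_fibreglass batt = ln(0.145/0.103)/(2πk) = 0.3420/(2π·0.0438) = 1.243 m·K/W
ΣR = 7.039×10^-4 + 1.243 = 1.244 m·K/W
Q' = ΔT/ΣR = (111 °C − 6.53 °C)/1.244 = 84.0 W/m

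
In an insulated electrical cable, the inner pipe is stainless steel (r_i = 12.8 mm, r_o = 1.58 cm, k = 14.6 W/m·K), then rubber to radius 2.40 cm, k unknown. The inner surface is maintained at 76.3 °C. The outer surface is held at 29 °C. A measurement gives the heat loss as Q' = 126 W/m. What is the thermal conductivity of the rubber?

k = 0.178 W/m·K

ΣR = ΔT/Q' = |76.3 − 29|/126 = 0.3754 m·K/W
Known resistances:
  R'_stainless steel = ln(0.0158/0.0128)/(2πk) = 0.2106/(2π·14.6) = 0.002295 m·K/W
R_rubber = ΣR − ΣR_known = 0.3754 − 0.002295 = 0.3731 m·K/W
ln(r₂/r₁)/(2πk) = 0.3731 ⇒ k = 0.4180/(2π·0.3731) = 0.178 W/m·K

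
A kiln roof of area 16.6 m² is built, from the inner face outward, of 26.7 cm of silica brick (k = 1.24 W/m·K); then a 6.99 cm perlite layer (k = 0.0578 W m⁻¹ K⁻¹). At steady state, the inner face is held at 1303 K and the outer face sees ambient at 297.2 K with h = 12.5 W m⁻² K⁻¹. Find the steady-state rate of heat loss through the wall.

Q = 11.1 kW

Treat each layer as a resistance in series:
  R_silica brick = L/(kA) = 0.267/(1.24·16.6) = 0.01297 K/W
  R_perlite = L/(kA) = 0.0699/(0.0578·16.6) = 0.07285 K/W
  R_conv,out = 1/(hA) = 1/(12.5·16.6) = 0.004819 K/W
ΣR = 0.01297 + 0.07285 + 0.004819 = 0.09064 K/W
Q = ΔT/ΣR = (1303 K − 297.2 K)/0.09064 = 11100 W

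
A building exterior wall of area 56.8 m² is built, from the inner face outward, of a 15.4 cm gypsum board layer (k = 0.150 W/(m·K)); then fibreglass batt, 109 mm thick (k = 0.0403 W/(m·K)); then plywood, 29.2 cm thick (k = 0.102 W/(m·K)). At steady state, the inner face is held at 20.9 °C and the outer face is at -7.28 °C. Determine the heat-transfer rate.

Treat each layer as a resistance in series:
  R_gypsum board = L/(kA) = 0.154/(0.150·56.8) = 0.01808 K/W
  R_fibreglass batt = L/(kA) = 0.109/(0.0403·56.8) = 0.04762 K/W
  R_plywood = L/(kA) = 0.292/(0.102·56.8) = 0.05040 K/W
ΣR = 0.01808 + 0.04762 + 0.05040 = 0.1161 K/W
Q = ΔT/ΣR = (20.9 °C − -7.28 °C)/0.1161 = 243 W

Q = 243 W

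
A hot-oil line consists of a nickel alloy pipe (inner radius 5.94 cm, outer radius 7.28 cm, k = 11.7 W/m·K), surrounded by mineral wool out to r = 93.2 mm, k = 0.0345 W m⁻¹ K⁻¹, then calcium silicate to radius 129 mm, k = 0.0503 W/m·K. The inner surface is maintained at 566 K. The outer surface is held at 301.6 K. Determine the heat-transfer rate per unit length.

Treat each layer as a resistance in series:
  R'_nickel alloy = ln(0.0728/0.0594)/(2πk) = 0.2034/(2π·11.7) = 0.002767 m·K/W
  R'_mineral wool = ln(0.0932/0.0728)/(2πk) = 0.2470/(2π·0.0345) = 1.140 m·K/W
  R'_calcium silicate = ln(0.129/0.0932)/(2πk) = 0.3251/(2π·0.0503) = 1.029 m·K/W
ΣR = 0.002767 + 1.140 + 1.029 = 2.172 m·K/W
Q' = ΔT/ΣR = (566 K − 301.6 K)/2.172 = 122 W/m

Q' = 122 W/m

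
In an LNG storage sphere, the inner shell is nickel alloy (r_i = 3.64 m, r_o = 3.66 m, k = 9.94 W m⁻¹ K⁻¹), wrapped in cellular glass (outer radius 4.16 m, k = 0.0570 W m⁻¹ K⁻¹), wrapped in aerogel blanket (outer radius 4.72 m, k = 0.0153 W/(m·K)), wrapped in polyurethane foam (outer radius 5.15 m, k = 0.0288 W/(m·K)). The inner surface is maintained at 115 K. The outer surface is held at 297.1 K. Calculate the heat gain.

Treat each layer as a resistance in series:
  R_nickel alloy = (1/3.64 − 1/3.66)/(4πk) = 0.001501/(4π·9.94) = 1.202×10^-5 K/W
  R_cellular glass = (1/3.66 − 1/4.16)/(4πk) = 0.03284/(4π·0.0570) = 0.04585 K/W
  R_aerogel blanket = (1/4.16 − 1/4.72)/(4πk) = 0.02852/(4π·0.0153) = 0.1483 K/W
  R_polyurethane foam = (1/4.72 − 1/5.15)/(4πk) = 0.01769/(4π·0.0288) = 0.04888 K/W
ΣR = 1.202×10^-5 + 0.04585 + 0.1483 + 0.04888 = 0.2430 K/W
Q = ΔT/ΣR = (115 K − 297.1 K)/0.2430 = -749 W
(Negative Q ⇒ heat flows inward; heat gain = 749 W.)

Q = 749 W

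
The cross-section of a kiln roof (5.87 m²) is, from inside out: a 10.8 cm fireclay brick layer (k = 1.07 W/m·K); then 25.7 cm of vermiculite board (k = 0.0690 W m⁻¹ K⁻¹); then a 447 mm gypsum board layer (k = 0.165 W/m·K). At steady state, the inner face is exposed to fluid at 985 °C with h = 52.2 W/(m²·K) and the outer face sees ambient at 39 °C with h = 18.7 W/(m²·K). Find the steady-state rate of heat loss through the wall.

Q = 840 W

Treat each layer as a resistance in series:
  R_conv,in = 1/(hA) = 1/(52.2·5.87) = 0.003264 K/W
  R_fireclay brick = L/(kA) = 0.108/(1.07·5.87) = 0.01719 K/W
  R_vermiculite board = L/(kA) = 0.257/(0.0690·5.87) = 0.6345 K/W
  R_gypsum board = L/(kA) = 0.447/(0.165·5.87) = 0.4615 K/W
  R_conv,out = 1/(hA) = 1/(18.7·5.87) = 0.009110 K/W
ΣR = 0.003264 + 0.01719 + 0.6345 + 0.4615 + 0.009110 = 1.126 K/W
Q = ΔT/ΣR = (985 °C − 39 °C)/1.126 = 840 W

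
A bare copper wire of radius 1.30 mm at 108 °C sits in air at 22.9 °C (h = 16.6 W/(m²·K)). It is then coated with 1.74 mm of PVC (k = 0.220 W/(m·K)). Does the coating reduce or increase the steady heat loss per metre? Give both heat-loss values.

Critical radius for a cylinder: r_cr = k/h = 0.0133 m = 1.33 cm.
Outer radius after coating: r₂ = 0.00130 + 0.00174 = 0.00304 m.
Since r₁ < r_cr and r₂ ≤ r_cr, the coating moves toward the maximum at r_cr — heat loss rises.
Bare: R = 1/(2πr₁h) = 7.375 m·K/W; Q = 85.1/7.375 = 11.5 W/m.
Coated: R = R_cond + R_conv = 3.768 m·K/W; Q = 85.1/3.768 = 22.6 W/m.

increases: 11.5 → 22.6 W/m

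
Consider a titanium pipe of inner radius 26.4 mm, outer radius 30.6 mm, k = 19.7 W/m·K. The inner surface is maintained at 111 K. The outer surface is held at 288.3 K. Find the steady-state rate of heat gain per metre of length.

Q' = 149 kW/m

Q' = 2πk·ΔT/ln(r₂/r₁) = 2π × 19.7 × 177.3 / ln(0.0306/0.0264) = 1.49×10^5 W/m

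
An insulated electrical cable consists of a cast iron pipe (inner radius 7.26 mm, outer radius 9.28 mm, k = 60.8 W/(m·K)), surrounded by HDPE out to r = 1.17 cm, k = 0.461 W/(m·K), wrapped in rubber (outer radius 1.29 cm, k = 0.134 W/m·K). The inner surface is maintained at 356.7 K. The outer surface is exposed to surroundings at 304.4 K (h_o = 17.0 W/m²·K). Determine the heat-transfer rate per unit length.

Resistance network (inner→outer):
  R'_cast iron = ln(0.00928/0.00726)/(2πk) = 0.2455/(2π·60.8) = 6.426×10^-4 m·K/W
  R'_HDPE = ln(0.0117/0.00928)/(2πk) = 0.2317/(2π·0.461) = 0.08000 m·K/W
  R'_rubber = ln(0.0129/0.0117)/(2πk) = 0.09764/(2π·0.134) = 0.1160 m·K/W
  R'_conv,out = 1/(2πr h) = 1/(2π·0.0129·17.0) = 0.7257 m·K/W
ΣR = 6.426×10^-4 + 0.08000 + 0.1160 + 0.7257 = 0.9223 m·K/W
Q' = ΔT/ΣR = (356.7 K − 304.4 K)/0.9223 = 56.7 W/m

Q' = 56.7 W/m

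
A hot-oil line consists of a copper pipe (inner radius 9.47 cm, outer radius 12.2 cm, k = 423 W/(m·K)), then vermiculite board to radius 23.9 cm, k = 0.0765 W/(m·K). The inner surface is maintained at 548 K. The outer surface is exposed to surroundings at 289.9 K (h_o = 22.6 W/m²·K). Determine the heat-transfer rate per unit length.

Q' = 181 W/m

Treat each layer as a resistance in series:
  R'_copper = ln(0.122/0.0947)/(2πk) = 0.2533/(2π·423) = 9.531×10^-5 m·K/W
  R'_vermiculite board = ln(0.239/0.122)/(2πk) = 0.6724/(2π·0.0765) = 1.399 m·K/W
  R'_conv,out = 1/(2πr h) = 1/(2π·0.239·22.6) = 0.02947 m·K/W
ΣR = 9.531×10^-5 + 1.399 + 0.02947 = 1.429 m·K/W
Q' = ΔT/ΣR = (548 K − 289.9 K)/1.429 = 181 W/m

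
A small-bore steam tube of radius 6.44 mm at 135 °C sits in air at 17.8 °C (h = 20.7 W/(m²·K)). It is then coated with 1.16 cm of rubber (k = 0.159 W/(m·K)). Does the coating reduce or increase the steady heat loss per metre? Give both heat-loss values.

reduces: 98.2 → 80.4 W/m

Critical radius for a cylinder: r_cr = k/h = 0.00768 m = 0.768 cm.
Outer radius after coating: r₂ = 0.00644 + 0.0116 = 0.01804 m.
r₁ < r_cr < r₂: heat loss rises to a maximum at r_cr then falls. Whether the coating helps depends on whether Q(r₂) has dropped back below Q(r₁).
Bare: R = 1/(2πr₁h) = 1.194 m·K/W; Q = 117.2/1.194 = 98.2 W/m.
Coated: R = R_cond + R_conv = 1.457 m·K/W; Q = 117.2/1.457 = 80.4 W/m.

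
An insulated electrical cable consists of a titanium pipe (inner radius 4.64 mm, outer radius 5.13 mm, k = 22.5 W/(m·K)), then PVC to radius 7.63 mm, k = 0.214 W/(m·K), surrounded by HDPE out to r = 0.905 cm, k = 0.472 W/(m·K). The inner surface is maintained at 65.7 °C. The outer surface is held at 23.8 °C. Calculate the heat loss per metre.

Treat each layer as a resistance in series:
  R'_titanium = ln(0.00513/0.00464)/(2πk) = 0.1004/(2π·22.5) = 7.101×10^-4 m·K/W
  R'_PVC = ln(0.00763/0.00513)/(2πk) = 0.3970/(2π·0.214) = 0.2952 m·K/W
  R'_HDPE = ln(0.00905/0.00763)/(2πk) = 0.1707/(2π·0.472) = 0.05755 m·K/W
ΣR = 7.101×10^-4 + 0.2952 + 0.05755 = 0.3535 m·K/W
Q' = ΔT/ΣR = (65.7 °C − 23.8 °C)/0.3535 = 119 W/m

Q' = 119 W/m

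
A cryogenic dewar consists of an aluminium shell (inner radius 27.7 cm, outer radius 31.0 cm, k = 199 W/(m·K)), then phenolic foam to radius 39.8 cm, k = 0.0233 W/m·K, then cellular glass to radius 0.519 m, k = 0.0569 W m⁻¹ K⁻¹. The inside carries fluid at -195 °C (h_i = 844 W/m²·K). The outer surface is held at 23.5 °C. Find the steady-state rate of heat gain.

Treat each layer as a resistance in series:
  R_conv,in = 1/(4πr²h) = 1/(4π·0.277²·844) = 0.001229 K/W
  R_aluminium = (1/0.277 − 1/0.310)/(4πk) = 0.3843/(4π·199) = 1.537×10^-4 K/W
  R_phenolic foam = (1/0.310 − 1/0.398)/(4πk) = 0.7132/(4π·0.0233) = 2.436 K/W
  R_cellular glass = (1/0.398 − 1/0.519)/(4πk) = 0.5858/(4π·0.0569) = 0.8192 K/W
ΣR = 0.001229 + 1.537×10^-4 + 2.436 + 0.8192 = 3.257 K/W
Q = ΔT/ΣR = (-195 °C − 23.5 °C)/3.257 = -67.1 W
(Negative Q ⇒ heat flows inward; heat gain = 67.1 W.)

Q = 67.1 W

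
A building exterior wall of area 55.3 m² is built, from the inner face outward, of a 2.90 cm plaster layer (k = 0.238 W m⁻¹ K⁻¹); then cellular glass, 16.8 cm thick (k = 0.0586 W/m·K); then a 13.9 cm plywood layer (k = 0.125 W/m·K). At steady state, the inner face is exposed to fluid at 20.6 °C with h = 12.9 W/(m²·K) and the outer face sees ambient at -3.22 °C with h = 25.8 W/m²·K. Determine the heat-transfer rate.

Series thermal resistances, inner to outer:
  R_conv,in = 1/(hA) = 1/(12.9·55.3) = 0.001402 K/W
  R_plaster = L/(kA) = 0.0290/(0.238·55.3) = 0.002203 K/W
  R_cellular glass = L/(kA) = 0.168/(0.0586·55.3) = 0.05184 K/W
  R_plywood = L/(kA) = 0.139/(0.125·55.3) = 0.02011 K/W
  R_conv,out = 1/(hA) = 1/(25.8·55.3) = 7.009×10^-4 K/W
ΣR = 0.001402 + 0.002203 + 0.05184 + 0.02011 + 7.009×10^-4 = 0.07626 K/W
Q = ΔT/ΣR = (20.6 °C − -3.22 °C)/0.07626 = 312 W

Q = 312 W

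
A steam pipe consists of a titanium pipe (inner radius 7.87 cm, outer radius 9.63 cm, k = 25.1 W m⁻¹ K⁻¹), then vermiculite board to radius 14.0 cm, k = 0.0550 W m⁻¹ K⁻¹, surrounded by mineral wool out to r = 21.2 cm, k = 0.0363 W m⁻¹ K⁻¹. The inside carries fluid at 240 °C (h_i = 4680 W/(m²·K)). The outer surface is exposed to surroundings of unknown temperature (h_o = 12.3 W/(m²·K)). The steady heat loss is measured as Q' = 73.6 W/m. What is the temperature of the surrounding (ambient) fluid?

T_out = 21.8 °C

Sum the resistances:
  R'_conv,in = 1/(2πr h) = 1/(2π·0.0787·4680) = 4.321×10^-4 m·K/W
  R'_titanium = ln(0.0963/0.0787)/(2πk) = 0.2018/(2π·25.1) = 0.001280 m·K/W
  R'_vermiculite board = ln(0.140/0.0963)/(2πk) = 0.3742/(2π·0.0550) = 1.083 m·K/W
  R'_mineral wool = ln(0.212/0.140)/(2πk) = 0.4149/(2π·0.0363) = 1.819 m·K/W
  R'_conv,out = 1/(2πr h) = 1/(2π·0.212·12.3) = 0.06104 m·K/W
ΣR = 2.965 m·K/W
ΔT = Q'·ΣR = 73.6 × 2.965 = 218.2 K
Heat flows outward, so T_out = T_in − ΔT = 240 − 218.2 = 21.8 °C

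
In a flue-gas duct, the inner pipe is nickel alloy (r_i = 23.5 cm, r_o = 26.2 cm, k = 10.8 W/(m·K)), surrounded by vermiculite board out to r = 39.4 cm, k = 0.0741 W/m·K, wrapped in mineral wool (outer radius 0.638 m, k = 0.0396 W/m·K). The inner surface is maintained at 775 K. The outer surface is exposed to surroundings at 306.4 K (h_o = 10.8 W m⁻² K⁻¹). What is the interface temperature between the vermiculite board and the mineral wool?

Resistance network (inner→outer):
  R'_nickel alloy = ln(0.262/0.235)/(2πk) = 0.1088/(2π·10.8) = 0.001603 m·K/W
  R'_vermiculite board = ln(0.394/0.262)/(2πk) = 0.4080/(2π·0.0741) = 0.8763 m·K/W
  R'_mineral wool = ln(0.638/0.394)/(2πk) = 0.4820/(2π·0.0396) = 1.937 m·K/W
  R'_conv,out = 1/(2πr h) = 1/(2π·0.638·10.8) = 0.02310 m·K/W
ΣR = 0.001603 + 0.8763 + 1.937 + 0.02310 = 2.838 m·K/W
Q' = ΔT/ΣR = (775 K − 306.4 K)/2.838 = 165.1 W/m
From the inner boundary to the vermiculite board/mineral wool interface, ΣR_partial = 0.8779 m·K/W.
T_interface = T_in − Q'·ΣR_partial = 775 K − (165.1)(0.8779) = 630 K

T = 630 K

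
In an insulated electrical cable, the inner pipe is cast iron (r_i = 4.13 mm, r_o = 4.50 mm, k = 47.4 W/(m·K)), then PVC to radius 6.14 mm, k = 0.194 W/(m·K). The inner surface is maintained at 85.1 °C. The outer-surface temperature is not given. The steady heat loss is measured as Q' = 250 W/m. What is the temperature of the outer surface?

T_out = 21.3 °C

Series resistances:
  R'_cast iron = ln(0.00450/0.00413)/(2πk) = 0.08580/(2π·47.4) = 2.881×10^-4 m·K/W
  R'_PVC = ln(0.00614/0.00450)/(2πk) = 0.3107/(2π·0.194) = 0.2549 m·K/W
ΣR = 0.2552 m·K/W
ΔT = Q'·ΣR = 250 × 0.2552 = 63.80 K
Heat flows outward, so T_out = T_in − ΔT = 85.1 − 63.80 = 21.3 °C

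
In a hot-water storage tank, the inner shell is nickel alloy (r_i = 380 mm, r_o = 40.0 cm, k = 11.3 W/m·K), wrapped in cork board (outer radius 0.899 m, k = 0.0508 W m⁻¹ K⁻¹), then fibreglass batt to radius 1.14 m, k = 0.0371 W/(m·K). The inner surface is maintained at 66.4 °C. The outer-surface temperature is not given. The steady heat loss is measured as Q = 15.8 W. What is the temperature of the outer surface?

Series resistances:
  R_nickel alloy = (1/0.380 − 1/0.400)/(4πk) = 0.1316/(4π·11.3) = 9.266×10^-4 K/W
  R_cork board = (1/0.400 − 1/0.899)/(4πk) = 1.388/(4π·0.0508) = 2.174 K/W
  R_fibreglass batt = (1/0.899 − 1/1.14)/(4πk) = 0.2352/(4π·0.0371) = 0.5044 K/W
ΣR = 2.679 K/W
ΔT = Q·ΣR = 15.8 × 2.679 = 42.33 K
Heat flows outward, so T_out = T_in − ΔT = 66.4 − 42.33 = 24.1 °C

T_out = 24.1 °C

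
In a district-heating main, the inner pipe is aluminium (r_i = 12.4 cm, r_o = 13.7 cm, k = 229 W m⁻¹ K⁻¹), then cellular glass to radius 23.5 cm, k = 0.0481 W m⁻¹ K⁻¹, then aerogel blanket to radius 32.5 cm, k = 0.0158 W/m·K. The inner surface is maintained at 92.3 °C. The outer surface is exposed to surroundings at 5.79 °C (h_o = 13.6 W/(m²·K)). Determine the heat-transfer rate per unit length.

Series thermal resistances, inner to outer:
  R'_aluminium = ln(0.137/0.124)/(2πk) = 0.09970/(2π·229) = 6.929×10^-5 m·K/W
  R'_cellular glass = ln(0.235/0.137)/(2πk) = 0.5396/(2π·0.0481) = 1.785 m·K/W
  R'_aerogel blanket = ln(0.325/0.235)/(2πk) = 0.3242/(2π·0.0158) = 3.266 m·K/W
  R'_conv,out = 1/(2πr h) = 1/(2π·0.325·13.6) = 0.03601 m·K/W
ΣR = 6.929×10^-5 + 1.785 + 3.266 + 0.03601 = 5.087 m·K/W
Q' = ΔT/ΣR = (92.3 °C − 5.79 °C)/5.087 = 17.0 W/m

Q' = 17.0 W/m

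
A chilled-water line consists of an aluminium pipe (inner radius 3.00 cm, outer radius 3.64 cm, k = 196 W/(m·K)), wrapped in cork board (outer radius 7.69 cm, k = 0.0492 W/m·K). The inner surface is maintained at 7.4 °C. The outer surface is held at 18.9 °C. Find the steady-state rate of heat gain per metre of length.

Q' = 4.75 W/m

Series thermal resistances, inner to outer:
  R'_aluminium = ln(0.0364/0.0300)/(2πk) = 0.1934/(2π·196) = 1.570×10^-4 m·K/W
  R'_cork board = ln(0.0769/0.0364)/(2πk) = 0.7479/(2π·0.0492) = 2.419 m·K/W
ΣR = 1.570×10^-4 + 2.419 = 2.419 m·K/W
Q' = ΔT/ΣR = (7.4 °C − 18.9 °C)/2.419 = -4.75 W/m
(Negative Q' ⇒ heat flows inward; heat gain = 4.75 W/m.)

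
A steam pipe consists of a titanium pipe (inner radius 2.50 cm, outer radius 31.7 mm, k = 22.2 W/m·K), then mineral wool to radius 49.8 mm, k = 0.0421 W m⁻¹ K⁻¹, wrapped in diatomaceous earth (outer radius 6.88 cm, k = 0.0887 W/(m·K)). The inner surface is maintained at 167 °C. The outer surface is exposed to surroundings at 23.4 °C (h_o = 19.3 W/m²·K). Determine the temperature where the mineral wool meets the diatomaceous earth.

Resistance network (inner→outer):
  R'_titanium = ln(0.0317/0.0250)/(2πk) = 0.2374/(2π·22.2) = 0.001702 m·K/W
  R'_mineral wool = ln(0.0498/0.0317)/(2πk) = 0.4517/(2π·0.0421) = 1.708 m·K/W
  R'_diatomaceous earth = ln(0.0688/0.0498)/(2πk) = 0.3232/(2π·0.0887) = 0.5799 m·K/W
  R'_conv,out = 1/(2πr h) = 1/(2π·0.0688·19.3) = 0.1199 m·K/W
ΣR = 0.001702 + 1.708 + 0.5799 + 0.1199 = 2.410 m·K/W
Q' = ΔT/ΣR = (167 °C − 23.4 °C)/2.410 = 59.59 W/m
From the inner boundary to the mineral wool/diatomaceous earth interface, ΣR_partial = 1.710 m·K/W.
T_interface = T_in − Q'·ΣR_partial = 167 °C − (59.59)(1.710) = 65.1 °C

T = 65.1 °C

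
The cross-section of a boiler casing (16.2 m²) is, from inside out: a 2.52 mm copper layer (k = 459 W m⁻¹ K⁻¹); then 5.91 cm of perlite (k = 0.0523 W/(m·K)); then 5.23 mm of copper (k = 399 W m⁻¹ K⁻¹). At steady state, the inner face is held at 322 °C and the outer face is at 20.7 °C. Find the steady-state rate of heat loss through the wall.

Series thermal resistances, inner to outer:
  R_copper = L/(kA) = 0.00252/(459·16.2) = 3.389×10^-7 K/W
  R_perlite = L/(kA) = 0.0591/(0.0523·16.2) = 0.06975 K/W
  R_copper = L/(kA) = 0.00523/(399·16.2) = 8.091×10^-7 K/W
ΣR = 3.389×10^-7 + 0.06975 + 8.091×10^-7 = 0.06975 K/W
Q = ΔT/ΣR = (322 °C − 20.7 °C)/0.06975 = 4320 W

Q = 4320 W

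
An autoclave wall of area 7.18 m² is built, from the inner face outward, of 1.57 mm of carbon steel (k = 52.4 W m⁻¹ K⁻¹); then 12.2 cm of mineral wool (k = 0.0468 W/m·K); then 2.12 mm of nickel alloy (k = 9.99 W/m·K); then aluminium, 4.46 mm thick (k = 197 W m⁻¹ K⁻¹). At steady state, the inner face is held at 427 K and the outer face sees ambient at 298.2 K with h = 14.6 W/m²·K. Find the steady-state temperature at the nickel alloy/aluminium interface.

Series thermal resistances, inner to outer:
  R_carbon steel = L/(kA) = 0.00157/(52.4·7.18) = 4.173×10^-6 K/W
  R_mineral wool = L/(kA) = 0.122/(0.0468·7.18) = 0.3631 K/W
  R_nickel alloy = L/(kA) = 0.00212/(9.99·7.18) = 2.956×10^-5 K/W
  R_aluminium = L/(kA) = 0.00446/(197·7.18) = 3.153×10^-6 K/W
  R_conv,out = 1/(hA) = 1/(14.6·7.18) = 0.009539 K/W
ΣR = 4.173×10^-6 + 0.3631 + 2.956×10^-5 + 3.153×10^-6 + 0.009539 = 0.3727 K/W
Q = ΔT/ΣR = (427 K − 298.2 K)/0.3727 = 345.6 W
From the inner boundary to the nickel alloy/aluminium interface, ΣR_partial = 0.3631 K/W.
T_interface = T_in − Q·ΣR_partial = 427 K − (345.6)(0.3631) = 301.5 K

T = 301.5 K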